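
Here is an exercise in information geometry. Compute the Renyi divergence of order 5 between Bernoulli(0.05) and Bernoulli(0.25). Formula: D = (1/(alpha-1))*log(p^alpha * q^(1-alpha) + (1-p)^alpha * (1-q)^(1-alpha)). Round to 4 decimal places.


Renyi divergence of order alpha between Bernoulli distributions:
D = (1/(alpha-1))*log(p^alpha * q^(1-alpha) + (1-p)^alpha * (1-q)^(1-alpha)).
alpha = 5, p = 0.05, q = 0.25.
p^alpha * q^(1-alpha) = 0.05^5 * 0.25^-4 = 8e-05.
(1-p)^alpha * (1-q)^(1-alpha) = 0.95^5 * 0.75^-4 = 2.44553.
sum = 8e-05 + 2.44553 = 2.44561.
D = (1/4)*log(2.44561) = 0.2236

0.2236


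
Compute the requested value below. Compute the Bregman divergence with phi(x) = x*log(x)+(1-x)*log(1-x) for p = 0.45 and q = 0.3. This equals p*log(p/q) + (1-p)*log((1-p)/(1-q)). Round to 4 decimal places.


Bregman divergence with negative entropy generator:
D = p*log(p/q) + (1-p)*log((1-p)/(1-q)).
p = 0.45, q = 0.3.
p*log(p/q) = 0.45*log(0.45/0.3) = 0.182459.
(1-p)*log((1-p)/(1-q)) = 0.55*log(0.55/0.7) = -0.132639.
D = 0.182459 + -0.132639 = 0.0498

0.0498


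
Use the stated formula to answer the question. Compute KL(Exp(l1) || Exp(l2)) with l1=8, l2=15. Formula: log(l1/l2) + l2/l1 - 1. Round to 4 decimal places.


KL divergence for exponential family:
KL = log(l1/l2) + l2/l1 - 1.
log(8/15) = -0.628609.
15/8 = 1.875.
KL = -0.628609 + 1.875 - 1 = 0.2464

0.2464


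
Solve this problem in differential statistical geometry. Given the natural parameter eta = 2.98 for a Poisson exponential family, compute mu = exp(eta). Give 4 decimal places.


Expectation parameter for Poisson exponential family:
mu = exp(eta).
eta = 2.98.
mu = exp(2.98) = 19.6878

19.6878


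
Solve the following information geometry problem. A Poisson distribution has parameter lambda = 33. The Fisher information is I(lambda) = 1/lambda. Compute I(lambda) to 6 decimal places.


Fisher information for Poisson: I(lambda) = 1/lambda.
lambda = 33.
I(lambda) = 1/33 = 0.030303

0.030303


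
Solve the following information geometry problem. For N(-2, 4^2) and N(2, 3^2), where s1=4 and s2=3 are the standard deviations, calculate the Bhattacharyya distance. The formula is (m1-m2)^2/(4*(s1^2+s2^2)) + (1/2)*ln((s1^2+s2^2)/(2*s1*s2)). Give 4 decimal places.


Bhattacharyya distance between two Gaussians:
DB = (m1-m2)^2/(4*(s1^2+s2^2)) + (1/2)*ln((s1^2+s2^2)/(2*s1*s2)).
(m1-m2)^2 = (-4)^2 = 16.
s1^2+s2^2 = 16 + 9 = 25.
term1 = 16/100 = 0.16.
term2 = 0.5*ln(25/24.0) = 0.020411.
DB = 0.16 + 0.020411 = 0.1804

0.1804


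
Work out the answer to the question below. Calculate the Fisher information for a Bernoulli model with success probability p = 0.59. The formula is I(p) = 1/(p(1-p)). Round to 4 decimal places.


For Bernoulli(p), Fisher information is I(p) = 1/(p*(1-p)).
p = 0.59, 1-p = 0.41.
p*(1-p) = 0.2419.
I(p) = 1/0.2419 = 4.1339

4.1339


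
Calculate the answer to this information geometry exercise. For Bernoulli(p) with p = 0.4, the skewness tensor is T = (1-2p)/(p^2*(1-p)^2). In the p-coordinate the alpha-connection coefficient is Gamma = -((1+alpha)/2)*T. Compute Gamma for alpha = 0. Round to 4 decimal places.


Skewness (Amari-Chentsov) tensor: T = (1-2p)/(p^2*(1-p)^2).
p = 0.4, 1-2p = 0.2, p^2 = 0.16, (1-p)^2 = 0.36.
T = 0.2/(0.16 * 0.36) = 3.472222.
In the p-coordinate, Gamma^(alpha) = Gamma^(0) - (alpha/2)*T with Gamma^(0) = (1/2)*g'(p) = -T/2,
so Gamma^(alpha) = -((1+alpha)/2)*T.
alpha = 0, -(1+alpha)/2 = -0.5.
Gamma = -0.5 * 3.472222 = -1.7361

-1.7361


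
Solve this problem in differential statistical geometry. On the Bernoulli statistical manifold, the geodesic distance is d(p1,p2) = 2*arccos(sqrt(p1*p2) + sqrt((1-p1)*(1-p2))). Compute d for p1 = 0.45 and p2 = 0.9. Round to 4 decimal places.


Geodesic distance on Bernoulli manifold:
d(p1,p2) = 2*arccos(sqrt(p1*p2) + sqrt((1-p1)*(1-p2))).
sqrt(p1*p2) = sqrt(0.45*0.9) = 0.636396.
sqrt((1-p1)*(1-p2)) = sqrt(0.55*0.1) = 0.234521.
arg = 0.636396 + 0.234521 = 0.870917.
d = 2*arccos(0.870917) = 1.0275

1.0275


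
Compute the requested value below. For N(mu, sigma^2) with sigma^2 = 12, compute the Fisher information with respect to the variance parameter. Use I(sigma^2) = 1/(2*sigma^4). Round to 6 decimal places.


Fisher information for variance: I(sigma^2) = 1/(2*sigma^4).
sigma^2 = 12, so sigma^4 = 144.
I = 1/(2*144) = 1/288 = 0.003472

0.003472


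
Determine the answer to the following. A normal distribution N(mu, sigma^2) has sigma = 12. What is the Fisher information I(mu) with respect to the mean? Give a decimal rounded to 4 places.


The Fisher information for the mean of a normal distribution is I(mu) = 1/sigma^2.
sigma = 12, so sigma^2 = 144.
I(mu) = 1/144 = 0.0069

0.0069


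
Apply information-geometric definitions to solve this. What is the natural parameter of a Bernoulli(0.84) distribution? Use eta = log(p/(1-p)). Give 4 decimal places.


Natural parameter for Bernoulli: eta = log(p/(1-p)).
p = 0.84, 1-p = 0.16.
p/(1-p) = 5.25.
eta = log(5.25) = 1.6582

1.6582


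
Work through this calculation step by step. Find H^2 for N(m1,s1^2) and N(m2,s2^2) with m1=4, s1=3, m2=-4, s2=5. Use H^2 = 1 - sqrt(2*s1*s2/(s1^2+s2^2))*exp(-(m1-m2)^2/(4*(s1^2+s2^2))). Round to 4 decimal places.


Squared Hellinger distance for Gaussians:
H^2 = 1 - sqrt(2*s1*s2/(s1^2+s2^2)) * exp(-(m1-m2)^2/(4*(s1^2+s2^2))).
s1^2 = 9, s2^2 = 25, s1^2+s2^2 = 34.
sqrt(2*3*5/(34)) = 0.939336.
(m1-m2)^2 = (8)^2 = 64.
exp(-64/(4*34)) = exp(-0.470588) = 0.624635.
H^2 = 1 - 0.939336*0.624635 = 0.4133

0.4133


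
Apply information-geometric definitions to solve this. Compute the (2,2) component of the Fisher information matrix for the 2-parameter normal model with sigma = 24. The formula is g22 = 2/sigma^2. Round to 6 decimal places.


For the 2-parameter normal family, the Fisher metric has:
  g11 = 1/sigma^2, g22 = 2/sigma^2.
sigma = 24, sigma^2 = 576.
g22 = 0.003472

0.003472


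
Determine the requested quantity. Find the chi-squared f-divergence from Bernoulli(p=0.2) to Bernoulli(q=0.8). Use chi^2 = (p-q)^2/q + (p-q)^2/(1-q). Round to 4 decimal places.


Chi-squared divergence between Bernoulli distributions:
chi^2 = (p-q)^2/q + (p-q)^2/(1-q).
p = 0.2, q = 0.8, p-q = -0.6.
(p-q)^2 = 0.36.
term1 = 0.36/0.8 = 0.45.
term2 = 0.36/0.2 = 1.8.
chi^2 = 0.45 + 1.8 = 2.2500

2.2500


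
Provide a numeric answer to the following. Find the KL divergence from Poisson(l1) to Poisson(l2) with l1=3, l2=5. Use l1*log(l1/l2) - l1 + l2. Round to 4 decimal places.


KL divergence for Poisson:
KL = l1*log(l1/l2) - l1 + l2.
l1 = 3, l2 = 5.
log(3/5) = -0.510826.
l1*log(l1/l2) = 3 * -0.510826 = -1.532477.
KL = -1.532477 - 3 + 5 = 0.4675

0.4675


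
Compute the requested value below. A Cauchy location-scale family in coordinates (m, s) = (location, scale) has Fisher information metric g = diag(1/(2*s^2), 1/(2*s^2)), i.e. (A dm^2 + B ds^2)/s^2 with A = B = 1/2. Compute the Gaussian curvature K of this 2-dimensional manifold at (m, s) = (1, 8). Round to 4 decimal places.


The metric has the form g = (A dm^2 + B ds^2)/s^2 with A = 1/2, B = 1/2.
Substitute u = sqrt(A/B)*m: g = B*(du^2 + ds^2)/s^2, i.e. B times the
Poincare upper half-plane metric, which has constant Gaussian curvature -1.
Scaling a 2D metric by a constant c divides the Gaussian curvature by c,
so K = -1/B = -1/(1/2) = -2.0000 everywhere (the point (m, s) = (1, 8) is irrelevant:
the curvature is constant).
The requested Gaussian curvature is K = -2.0000.

-2.0000


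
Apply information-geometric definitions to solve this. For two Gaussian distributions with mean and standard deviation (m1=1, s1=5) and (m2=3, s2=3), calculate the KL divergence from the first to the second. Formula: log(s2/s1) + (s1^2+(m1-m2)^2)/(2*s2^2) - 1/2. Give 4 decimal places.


KL divergence between normal distributions:
KL = log(s2/s1) + (s1^2 + (m1-m2)^2)/(2*s2^2) - 1/2.
log(3/5) = -0.510826.
(5^2 + (1-3)^2)/(2*3^2) = (25 + 4)/18 = 1.611111.
KL = -0.510826 + 1.611111 - 0.5 = 0.6003

0.6003


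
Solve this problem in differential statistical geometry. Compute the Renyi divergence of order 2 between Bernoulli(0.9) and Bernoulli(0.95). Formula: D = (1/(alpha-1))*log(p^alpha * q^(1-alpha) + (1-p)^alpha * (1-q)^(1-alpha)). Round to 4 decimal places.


Renyi divergence of order alpha between Bernoulli distributions:
D = (1/(alpha-1))*log(p^alpha * q^(1-alpha) + (1-p)^alpha * (1-q)^(1-alpha)).
alpha = 2, p = 0.9, q = 0.95.
p^alpha * q^(1-alpha) = 0.9^2 * 0.95^-1 = 0.852632.
(1-p)^alpha * (1-q)^(1-alpha) = 0.1^2 * 0.05^-1 = 0.2.
sum = 0.852632 + 0.2 = 1.052632.
D = (1/1)*log(1.052632) = 0.0513

0.0513


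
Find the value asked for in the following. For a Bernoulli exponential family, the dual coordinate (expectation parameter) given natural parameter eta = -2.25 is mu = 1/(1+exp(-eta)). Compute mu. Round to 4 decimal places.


Dual coordinate (expectation parameter) for Bernoulli:
mu = 1/(1+exp(-eta)).
eta = -2.25.
exp(-eta) = exp(2.25) = 9.487736.
mu = 1/(1+9.487736) = 0.0953

0.0953


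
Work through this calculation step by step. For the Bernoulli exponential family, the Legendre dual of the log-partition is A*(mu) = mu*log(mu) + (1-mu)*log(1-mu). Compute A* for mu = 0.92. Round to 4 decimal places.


Legendre transform for Bernoulli:
A*(mu) = mu*log(mu) + (1-mu)*log(1-mu).
mu = 0.92, 1-mu = 0.08.
mu*log(mu) = 0.92*log(0.92) = -0.076711.
(1-mu)*log(1-mu) = 0.08*log(0.08) = -0.202058.
A* = -0.076711 + -0.202058 = -0.2788

-0.2788


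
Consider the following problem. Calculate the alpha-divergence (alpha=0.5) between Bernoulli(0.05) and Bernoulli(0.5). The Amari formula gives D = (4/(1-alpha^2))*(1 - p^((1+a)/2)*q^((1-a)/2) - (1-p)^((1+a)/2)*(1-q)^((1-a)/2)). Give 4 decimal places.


Amari alpha-divergence:
D = (4/(1-alpha^2))*(1 - p^((1+a)/2)*q^((1-a)/2) - (1-p)^((1+a)/2)*(1-q)^((1-a)/2)).
alpha = 0.5, p = 0.05, q = 0.5.
e1 = (1+alpha)/2 = 0.75, e2 = (1-alpha)/2 = 0.25.
t1 = p^e1 * q^e2 = 0.05^0.75 * 0.5^0.25 = 0.088914.
t2 = (1-p)^e1 * (1-q)^e2 = 0.95^0.75 * 0.5^0.25 = 0.809161.
4/(1-alpha^2) = 5.333333.
D = 5.333333*(1 - 0.088914 - 0.809161) = 0.5436

0.5436


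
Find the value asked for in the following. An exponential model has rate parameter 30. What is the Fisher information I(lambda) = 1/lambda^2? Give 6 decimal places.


Fisher information for exponential: I(lambda) = 1/lambda^2.
lambda = 30, lambda^2 = 900.
I = 1/900 = 0.001111

0.001111


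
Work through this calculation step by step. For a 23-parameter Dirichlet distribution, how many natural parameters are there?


Exponential family dimension calculation:
Dirichlet with 23 components has 23 natural parameters.

23


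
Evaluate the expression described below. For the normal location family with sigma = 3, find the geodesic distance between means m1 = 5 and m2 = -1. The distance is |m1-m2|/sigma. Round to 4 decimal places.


On the fixed-variance normal subfamily, geodesic distance = |m1-m2|/sigma.
|5 - -1| = 6.
sigma = 3.
d = 6/3 = 2.0000

2.0000


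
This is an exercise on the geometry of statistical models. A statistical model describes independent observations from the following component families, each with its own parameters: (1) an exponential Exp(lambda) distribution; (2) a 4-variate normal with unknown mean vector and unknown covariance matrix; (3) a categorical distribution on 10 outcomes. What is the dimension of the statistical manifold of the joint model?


The dimension of a statistical manifold equals the number of free
(independent) real parameters of the model. For a product of independent
blocks the parameter counts add.
- exponential (lambda): 1.
- 4-variate normal: 4 (mean) + 4*5/2 = 10 (symmetric covariance) = 14.
- categorical on 10 outcomes (probabilities sum to 1): 10-1 = 9.
Total = 1 + 14 + 9 = 24.
Dimension = 24

24


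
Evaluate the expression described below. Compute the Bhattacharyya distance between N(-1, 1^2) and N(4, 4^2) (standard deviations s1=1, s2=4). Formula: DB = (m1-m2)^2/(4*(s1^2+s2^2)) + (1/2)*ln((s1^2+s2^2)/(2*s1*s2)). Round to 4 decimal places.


Bhattacharyya distance between two Gaussians:
DB = (m1-m2)^2/(4*(s1^2+s2^2)) + (1/2)*ln((s1^2+s2^2)/(2*s1*s2)).
(m1-m2)^2 = (-5)^2 = 25.
s1^2+s2^2 = 1 + 16 = 17.
term1 = 25/68 = 0.367647.
term2 = 0.5*ln(17/8.0) = 0.376886.
DB = 0.367647 + 0.376886 = 0.7445

0.7445


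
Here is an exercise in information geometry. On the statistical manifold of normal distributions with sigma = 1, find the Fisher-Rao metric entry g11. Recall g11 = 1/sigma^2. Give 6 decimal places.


For the 2-parameter normal family, the Fisher metric has:
  g11 = 1/sigma^2, g22 = 2/sigma^2.
sigma = 1, sigma^2 = 1.
g11 = 1.000000

1.000000


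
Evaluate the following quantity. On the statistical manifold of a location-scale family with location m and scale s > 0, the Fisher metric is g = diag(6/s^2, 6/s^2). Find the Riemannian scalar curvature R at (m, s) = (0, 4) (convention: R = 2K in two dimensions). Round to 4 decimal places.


The metric has the form g = (A dm^2 + B ds^2)/s^2 with A = 6, B = 6.
Substitute u = sqrt(A/B)*m: g = B*(du^2 + ds^2)/s^2, i.e. B times the
Poincare upper half-plane metric, which has constant Gaussian curvature -1.
Scaling a 2D metric by a constant c divides the Gaussian curvature by c,
so K = -1/B = -1/(6) = -0.1667 everywhere (the point (m, s) = (0, 4) is irrelevant:
the curvature is constant).
Scalar curvature in dimension 2: R = 2K = -2/(6) = -0.3333.

-0.3333


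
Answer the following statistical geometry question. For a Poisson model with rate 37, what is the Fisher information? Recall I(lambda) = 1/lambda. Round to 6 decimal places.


Fisher information for Poisson: I(lambda) = 1/lambda.
lambda = 37.
I(lambda) = 1/37 = 0.027027

0.027027


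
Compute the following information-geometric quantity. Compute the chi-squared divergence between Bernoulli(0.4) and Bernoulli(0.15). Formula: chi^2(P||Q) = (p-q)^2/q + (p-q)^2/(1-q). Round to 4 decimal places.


Chi-squared divergence between Bernoulli distributions:
chi^2 = (p-q)^2/q + (p-q)^2/(1-q).
p = 0.4, q = 0.15, p-q = 0.25.
(p-q)^2 = 0.0625.
term1 = 0.0625/0.15 = 0.416667.
term2 = 0.0625/0.85 = 0.073529.
chi^2 = 0.416667 + 0.073529 = 0.4902

0.4902


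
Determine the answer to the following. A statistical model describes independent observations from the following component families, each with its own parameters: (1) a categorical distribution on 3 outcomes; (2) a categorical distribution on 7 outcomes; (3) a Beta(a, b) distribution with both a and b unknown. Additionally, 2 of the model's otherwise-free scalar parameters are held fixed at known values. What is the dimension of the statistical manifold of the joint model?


The dimension of a statistical manifold equals the number of free
(independent) real parameters of the model. For a product of independent
blocks the parameter counts add.
- categorical on 3 outcomes (probabilities sum to 1): 3-1 = 2.
- categorical on 7 outcomes (probabilities sum to 1): 7-1 = 6.
- Beta (a, b): 2.
Total = 2 + 6 + 2 = 10.
2 parameter(s) fixed at known values: 10 - 2 = 8.
Dimension = 8

8


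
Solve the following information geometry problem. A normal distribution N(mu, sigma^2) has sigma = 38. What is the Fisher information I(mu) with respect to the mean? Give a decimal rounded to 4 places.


The Fisher information for the mean of a normal distribution is I(mu) = 1/sigma^2.
sigma = 38, so sigma^2 = 1444.
I(mu) = 1/1444 = 0.0007

0.0007


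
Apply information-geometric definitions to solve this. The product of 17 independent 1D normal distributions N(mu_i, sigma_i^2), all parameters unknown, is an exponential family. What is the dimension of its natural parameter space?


Exponential family dimension calculation:
Each univariate normal has two natural parameters (mu/sigma^2 and -1/(2 sigma^2)).
With 17 independent components, dim = 2 * 17 = 34.

34


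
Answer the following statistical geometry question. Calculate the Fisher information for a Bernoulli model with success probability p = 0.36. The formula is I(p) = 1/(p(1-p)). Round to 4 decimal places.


For Bernoulli(p), Fisher information is I(p) = 1/(p*(1-p)).
p = 0.36, 1-p = 0.64.
p*(1-p) = 0.2304.
I(p) = 1/0.2304 = 4.3403

4.3403


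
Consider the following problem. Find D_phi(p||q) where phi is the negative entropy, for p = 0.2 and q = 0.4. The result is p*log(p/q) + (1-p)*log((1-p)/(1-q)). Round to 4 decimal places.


Bregman divergence with negative entropy generator:
D = p*log(p/q) + (1-p)*log((1-p)/(1-q)).
p = 0.2, q = 0.4.
p*log(p/q) = 0.2*log(0.2/0.4) = -0.138629.
(1-p)*log((1-p)/(1-q)) = 0.8*log(0.8/0.6) = 0.230146.
D = -0.138629 + 0.230146 = 0.0915

0.0915


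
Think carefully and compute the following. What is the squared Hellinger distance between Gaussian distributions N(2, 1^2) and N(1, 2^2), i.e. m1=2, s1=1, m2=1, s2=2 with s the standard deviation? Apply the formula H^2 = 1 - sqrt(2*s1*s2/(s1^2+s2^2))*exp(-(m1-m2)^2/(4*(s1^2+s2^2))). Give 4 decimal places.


Squared Hellinger distance for Gaussians:
H^2 = 1 - sqrt(2*s1*s2/(s1^2+s2^2)) * exp(-(m1-m2)^2/(4*(s1^2+s2^2))).
s1^2 = 1, s2^2 = 4, s1^2+s2^2 = 5.
sqrt(2*1*2/(5)) = 0.894427.
(m1-m2)^2 = (1)^2 = 1.
exp(-1/(4*5)) = exp(-0.05) = 0.951229.
H^2 = 1 - 0.894427*0.951229 = 0.1492

0.1492


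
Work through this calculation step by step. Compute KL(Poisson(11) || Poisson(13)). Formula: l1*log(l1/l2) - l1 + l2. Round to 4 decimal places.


KL divergence for Poisson:
KL = l1*log(l1/l2) - l1 + l2.
l1 = 11, l2 = 13.
log(11/13) = -0.167054.
l1*log(l1/l2) = 11 * -0.167054 = -1.837595.
KL = -1.837595 - 11 + 13 = 0.1624

0.1624


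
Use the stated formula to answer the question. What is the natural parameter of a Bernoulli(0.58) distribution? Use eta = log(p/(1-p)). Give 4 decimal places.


Natural parameter for Bernoulli: eta = log(p/(1-p)).
p = 0.58, 1-p = 0.42.
p/(1-p) = 1.380952.
eta = log(1.380952) = 0.3228

0.3228


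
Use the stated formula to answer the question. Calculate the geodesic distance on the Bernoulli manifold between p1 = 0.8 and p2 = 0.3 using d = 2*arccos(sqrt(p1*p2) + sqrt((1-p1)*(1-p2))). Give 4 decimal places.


Geodesic distance on Bernoulli manifold:
d(p1,p2) = 2*arccos(sqrt(p1*p2) + sqrt((1-p1)*(1-p2))).
sqrt(p1*p2) = sqrt(0.8*0.3) = 0.489898.
sqrt((1-p1)*(1-p2)) = sqrt(0.2*0.7) = 0.374166.
arg = 0.489898 + 0.374166 = 0.864064.
d = 2*arccos(0.864064) = 1.0550

1.0550


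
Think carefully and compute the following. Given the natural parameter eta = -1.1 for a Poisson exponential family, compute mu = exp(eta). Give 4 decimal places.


Expectation parameter for Poisson exponential family:
mu = exp(eta).
eta = -1.1.
mu = exp(-1.1) = 0.3329

0.3329


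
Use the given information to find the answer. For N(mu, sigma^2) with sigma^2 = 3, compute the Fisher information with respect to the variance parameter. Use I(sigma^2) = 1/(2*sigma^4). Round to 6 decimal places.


Fisher information for variance: I(sigma^2) = 1/(2*sigma^4).
sigma^2 = 3, so sigma^4 = 9.
I = 1/(2*9) = 1/18 = 0.055556

0.055556


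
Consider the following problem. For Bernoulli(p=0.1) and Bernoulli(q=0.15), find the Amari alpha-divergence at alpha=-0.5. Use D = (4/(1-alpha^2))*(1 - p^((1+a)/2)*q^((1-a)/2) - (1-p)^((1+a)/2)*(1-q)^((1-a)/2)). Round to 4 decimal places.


Amari alpha-divergence:
D = (4/(1-alpha^2))*(1 - p^((1+a)/2)*q^((1-a)/2) - (1-p)^((1+a)/2)*(1-q)^((1-a)/2)).
alpha = -0.5, p = 0.1, q = 0.15.
e1 = (1+alpha)/2 = 0.25, e2 = (1-alpha)/2 = 0.75.
t1 = p^e1 * q^e2 = 0.1^0.25 * 0.15^0.75 = 0.13554.
t2 = (1-p)^e1 * (1-q)^e2 = 0.9^0.25 * 0.85^0.75 = 0.862233.
4/(1-alpha^2) = 5.333333.
D = 5.333333*(1 - 0.13554 - 0.862233) = 0.0119

0.0119


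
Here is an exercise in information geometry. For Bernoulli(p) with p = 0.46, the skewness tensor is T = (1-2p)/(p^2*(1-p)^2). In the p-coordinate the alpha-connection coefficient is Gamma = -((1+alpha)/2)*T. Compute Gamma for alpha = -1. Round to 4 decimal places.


Skewness (Amari-Chentsov) tensor: T = (1-2p)/(p^2*(1-p)^2).
p = 0.46, 1-2p = 0.08, p^2 = 0.2116, (1-p)^2 = 0.2916.
T = 0.08/(0.2116 * 0.2916) = 1.296543.
In the p-coordinate, Gamma^(alpha) = Gamma^(0) - (alpha/2)*T with Gamma^(0) = (1/2)*g'(p) = -T/2,
so Gamma^(alpha) = -((1+alpha)/2)*T.
alpha = -1, -(1+alpha)/2 = 0.0.
Gamma = 0.0 * 1.296543 = 0.0000

0.0000


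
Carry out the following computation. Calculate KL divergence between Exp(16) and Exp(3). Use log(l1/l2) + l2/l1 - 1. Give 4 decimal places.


KL divergence for exponential family:
KL = log(l1/l2) + l2/l1 - 1.
log(16/3) = 1.673976.
3/16 = 0.1875.
KL = 1.673976 + 0.1875 - 1 = 0.8615

0.8615


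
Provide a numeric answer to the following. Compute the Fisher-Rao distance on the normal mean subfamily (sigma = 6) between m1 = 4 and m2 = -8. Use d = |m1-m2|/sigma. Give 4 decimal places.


On the fixed-variance normal subfamily, geodesic distance = |m1-m2|/sigma.
|4 - -8| = 12.
sigma = 6.
d = 12/6 = 2.0000

2.0000


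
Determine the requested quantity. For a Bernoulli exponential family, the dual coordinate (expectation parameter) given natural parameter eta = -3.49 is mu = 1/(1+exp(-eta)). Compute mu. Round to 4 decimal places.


Dual coordinate (expectation parameter) for Bernoulli:
mu = 1/(1+exp(-eta)).
eta = -3.49.
exp(-eta) = exp(3.49) = 32.785948.
mu = 1/(1+32.785948) = 0.0296

0.0296


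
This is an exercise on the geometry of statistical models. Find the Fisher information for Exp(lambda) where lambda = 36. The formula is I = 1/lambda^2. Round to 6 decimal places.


Fisher information for exponential: I(lambda) = 1/lambda^2.
lambda = 36, lambda^2 = 1296.
I = 1/1296 = 0.000772

0.000772


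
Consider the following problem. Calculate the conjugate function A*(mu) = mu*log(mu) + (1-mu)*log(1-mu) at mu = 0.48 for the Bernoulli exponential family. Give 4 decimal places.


Legendre transform for Bernoulli:
A*(mu) = mu*log(mu) + (1-mu)*log(1-mu).
mu = 0.48, 1-mu = 0.52.
mu*log(mu) = 0.48*log(0.48) = -0.352305.
(1-mu)*log(1-mu) = 0.52*log(0.52) = -0.340042.
A* = -0.352305 + -0.340042 = -0.6923

-0.6923


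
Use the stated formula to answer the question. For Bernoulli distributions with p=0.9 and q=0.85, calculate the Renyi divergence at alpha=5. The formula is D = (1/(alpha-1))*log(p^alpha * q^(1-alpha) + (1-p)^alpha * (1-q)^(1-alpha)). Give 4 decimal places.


Renyi divergence of order alpha between Bernoulli distributions:
D = (1/(alpha-1))*log(p^alpha * q^(1-alpha) + (1-p)^alpha * (1-q)^(1-alpha)).
alpha = 5, p = 0.9, q = 0.85.
p^alpha * q^(1-alpha) = 0.9^5 * 0.85^-4 = 1.131193.
(1-p)^alpha * (1-q)^(1-alpha) = 0.1^5 * 0.15^-4 = 0.019753.
sum = 1.131193 + 0.019753 = 1.150946.
D = (1/4)*log(1.150946) = 0.0351

0.0351


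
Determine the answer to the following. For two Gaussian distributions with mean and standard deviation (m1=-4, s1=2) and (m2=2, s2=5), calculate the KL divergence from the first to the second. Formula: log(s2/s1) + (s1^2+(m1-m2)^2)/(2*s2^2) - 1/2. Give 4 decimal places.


KL divergence between normal distributions:
KL = log(s2/s1) + (s1^2 + (m1-m2)^2)/(2*s2^2) - 1/2.
log(5/2) = 0.916291.
(2^2 + (-4-2)^2)/(2*5^2) = (4 + 36)/50 = 0.8.
KL = 0.916291 + 0.8 - 0.5 = 1.2163

1.2163


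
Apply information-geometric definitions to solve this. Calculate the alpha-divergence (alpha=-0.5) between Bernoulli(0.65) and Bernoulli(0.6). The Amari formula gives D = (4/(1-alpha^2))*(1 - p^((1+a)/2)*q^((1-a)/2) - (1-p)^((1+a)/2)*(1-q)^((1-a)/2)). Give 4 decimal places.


Amari alpha-divergence:
D = (4/(1-alpha^2))*(1 - p^((1+a)/2)*q^((1-a)/2) - (1-p)^((1+a)/2)*(1-q)^((1-a)/2)).
alpha = -0.5, p = 0.65, q = 0.6.
e1 = (1+alpha)/2 = 0.25, e2 = (1-alpha)/2 = 0.75.
t1 = p^e1 * q^e2 = 0.65^0.25 * 0.6^0.75 = 0.612127.
t2 = (1-p)^e1 * (1-q)^e2 = 0.35^0.25 * 0.4^0.75 = 0.386867.
4/(1-alpha^2) = 5.333333.
D = 5.333333*(1 - 0.612127 - 0.386867) = 0.0054

0.0054


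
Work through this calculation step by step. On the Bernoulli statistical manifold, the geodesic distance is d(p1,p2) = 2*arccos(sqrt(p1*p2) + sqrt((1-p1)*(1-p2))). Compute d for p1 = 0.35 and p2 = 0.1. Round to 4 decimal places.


Geodesic distance on Bernoulli manifold:
d(p1,p2) = 2*arccos(sqrt(p1*p2) + sqrt((1-p1)*(1-p2))).
sqrt(p1*p2) = sqrt(0.35*0.1) = 0.187083.
sqrt((1-p1)*(1-p2)) = sqrt(0.65*0.9) = 0.764853.
arg = 0.187083 + 0.764853 = 0.951936.
d = 2*arccos(0.951936) = 0.6226

0.6226


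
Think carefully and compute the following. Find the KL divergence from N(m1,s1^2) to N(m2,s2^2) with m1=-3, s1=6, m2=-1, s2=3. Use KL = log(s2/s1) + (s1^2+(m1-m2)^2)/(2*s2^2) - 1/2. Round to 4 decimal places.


KL divergence between normal distributions:
KL = log(s2/s1) + (s1^2 + (m1-m2)^2)/(2*s2^2) - 1/2.
log(3/6) = -0.693147.
(6^2 + (-3--1)^2)/(2*3^2) = (36 + 4)/18 = 2.222222.
KL = -0.693147 + 2.222222 - 0.5 = 1.0291

1.0291


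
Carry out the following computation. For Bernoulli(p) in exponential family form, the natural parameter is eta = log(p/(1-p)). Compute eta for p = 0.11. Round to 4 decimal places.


Natural parameter for Bernoulli: eta = log(p/(1-p)).
p = 0.11, 1-p = 0.89.
p/(1-p) = 0.123596.
eta = log(0.123596) = -2.0907

-2.0907


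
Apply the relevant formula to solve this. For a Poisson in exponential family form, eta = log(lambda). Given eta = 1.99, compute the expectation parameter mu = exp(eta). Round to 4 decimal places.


Expectation parameter for Poisson exponential family:
mu = exp(eta).
eta = 1.99.
mu = exp(1.99) = 7.3155

7.3155


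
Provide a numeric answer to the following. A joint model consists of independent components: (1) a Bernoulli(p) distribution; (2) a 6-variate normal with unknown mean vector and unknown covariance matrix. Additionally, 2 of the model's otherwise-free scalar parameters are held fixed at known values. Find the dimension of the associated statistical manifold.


The dimension of a statistical manifold equals the number of free
(independent) real parameters of the model. For a product of independent
blocks the parameter counts add.
- Bernoulli (p): 1.
- 6-variate normal: 6 (mean) + 6*7/2 = 21 (symmetric covariance) = 27.
Total = 1 + 27 = 28.
2 parameter(s) fixed at known values: 28 - 2 = 26.
Dimension = 26

26


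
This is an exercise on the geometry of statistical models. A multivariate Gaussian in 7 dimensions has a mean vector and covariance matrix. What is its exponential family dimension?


Exponential family dimension calculation:
For 7-dim MVN: mean has 7 params, covariance has 7*8/2 = 28 unique entries.
Total dim = 7 + 28 = 35.

35


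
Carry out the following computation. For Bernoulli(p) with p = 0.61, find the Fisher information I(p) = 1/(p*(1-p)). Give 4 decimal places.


For Bernoulli(p), Fisher information is I(p) = 1/(p*(1-p)).
p = 0.61, 1-p = 0.39.
p*(1-p) = 0.2379.
I(p) = 1/0.2379 = 4.2034

4.2034


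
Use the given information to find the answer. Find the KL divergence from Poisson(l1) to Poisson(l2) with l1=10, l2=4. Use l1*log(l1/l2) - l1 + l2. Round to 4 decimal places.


KL divergence for Poisson:
KL = l1*log(l1/l2) - l1 + l2.
l1 = 10, l2 = 4.
log(10/4) = 0.916291.
l1*log(l1/l2) = 10 * 0.916291 = 9.162907.
KL = 9.162907 - 10 + 4 = 3.1629

3.1629


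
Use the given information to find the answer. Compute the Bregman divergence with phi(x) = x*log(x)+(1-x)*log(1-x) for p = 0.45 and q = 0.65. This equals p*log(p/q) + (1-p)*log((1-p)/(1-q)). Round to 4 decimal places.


Bregman divergence with negative entropy generator:
D = p*log(p/q) + (1-p)*log((1-p)/(1-q)).
p = 0.45, q = 0.65.
p*log(p/q) = 0.45*log(0.45/0.65) = -0.165476.
(1-p)*log((1-p)/(1-q)) = 0.55*log(0.55/0.35) = 0.248592.
D = -0.165476 + 0.248592 = 0.0831

0.0831


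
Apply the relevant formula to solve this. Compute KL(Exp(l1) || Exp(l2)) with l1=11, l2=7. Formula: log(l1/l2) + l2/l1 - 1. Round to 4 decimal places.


KL divergence for exponential family:
KL = log(l1/l2) + l2/l1 - 1.
log(11/7) = 0.451985.
7/11 = 0.636364.
KL = 0.451985 + 0.636364 - 1 = 0.0883

0.0883


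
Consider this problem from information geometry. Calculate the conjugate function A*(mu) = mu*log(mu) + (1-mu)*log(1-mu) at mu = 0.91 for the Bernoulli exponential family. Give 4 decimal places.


Legendre transform for Bernoulli:
A*(mu) = mu*log(mu) + (1-mu)*log(1-mu).
mu = 0.91, 1-mu = 0.09.
mu*log(mu) = 0.91*log(0.91) = -0.085823.
(1-mu)*log(1-mu) = 0.09*log(0.09) = -0.216715.
A* = -0.085823 + -0.216715 = -0.3025

-0.3025


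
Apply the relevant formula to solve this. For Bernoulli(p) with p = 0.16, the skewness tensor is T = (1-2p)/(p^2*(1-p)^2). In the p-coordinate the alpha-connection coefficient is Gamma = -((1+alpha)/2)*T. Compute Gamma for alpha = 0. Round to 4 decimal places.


Skewness (Amari-Chentsov) tensor: T = (1-2p)/(p^2*(1-p)^2).
p = 0.16, 1-2p = 0.68, p^2 = 0.0256, (1-p)^2 = 0.7056.
T = 0.68/(0.0256 * 0.7056) = 37.645266.
In the p-coordinate, Gamma^(alpha) = Gamma^(0) - (alpha/2)*T with Gamma^(0) = (1/2)*g'(p) = -T/2,
so Gamma^(alpha) = -((1+alpha)/2)*T.
alpha = 0, -(1+alpha)/2 = -0.5.
Gamma = -0.5 * 37.645266 = -18.8226

-18.8226


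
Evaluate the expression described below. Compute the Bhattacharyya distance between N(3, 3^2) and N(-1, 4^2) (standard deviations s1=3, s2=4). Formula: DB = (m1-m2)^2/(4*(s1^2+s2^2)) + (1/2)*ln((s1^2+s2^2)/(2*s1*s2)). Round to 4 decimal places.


Bhattacharyya distance between two Gaussians:
DB = (m1-m2)^2/(4*(s1^2+s2^2)) + (1/2)*ln((s1^2+s2^2)/(2*s1*s2)).
(m1-m2)^2 = (4)^2 = 16.
s1^2+s2^2 = 9 + 16 = 25.
term1 = 16/100 = 0.16.
term2 = 0.5*ln(25/24.0) = 0.020411.
DB = 0.16 + 0.020411 = 0.1804

0.1804


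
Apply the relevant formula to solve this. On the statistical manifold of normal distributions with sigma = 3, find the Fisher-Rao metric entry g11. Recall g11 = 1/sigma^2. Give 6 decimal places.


For the 2-parameter normal family, the Fisher metric has:
  g11 = 1/sigma^2, g22 = 2/sigma^2.
sigma = 3, sigma^2 = 9.
g11 = 0.111111

0.111111


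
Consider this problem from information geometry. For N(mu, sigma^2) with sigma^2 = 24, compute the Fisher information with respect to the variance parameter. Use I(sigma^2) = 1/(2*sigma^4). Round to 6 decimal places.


Fisher information for variance: I(sigma^2) = 1/(2*sigma^4).
sigma^2 = 24, so sigma^4 = 576.
I = 1/(2*576) = 1/1152 = 0.000868

0.000868


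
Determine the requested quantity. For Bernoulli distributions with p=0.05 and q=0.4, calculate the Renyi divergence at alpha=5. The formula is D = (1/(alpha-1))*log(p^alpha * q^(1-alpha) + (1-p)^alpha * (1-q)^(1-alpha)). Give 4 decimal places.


Renyi divergence of order alpha between Bernoulli distributions:
D = (1/(alpha-1))*log(p^alpha * q^(1-alpha) + (1-p)^alpha * (1-q)^(1-alpha)).
alpha = 5, p = 0.05, q = 0.4.
p^alpha * q^(1-alpha) = 0.05^5 * 0.4^-4 = 1.2e-05.
(1-p)^alpha * (1-q)^(1-alpha) = 0.95^5 * 0.6^-4 = 5.970532.
sum = 1.2e-05 + 5.970532 = 5.970544.
D = (1/4)*log(5.970544) = 0.4467

0.4467


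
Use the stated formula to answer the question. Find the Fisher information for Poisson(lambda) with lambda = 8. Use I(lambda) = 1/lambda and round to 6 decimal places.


Fisher information for Poisson: I(lambda) = 1/lambda.
lambda = 8.
I(lambda) = 1/8 = 0.125000

0.125000


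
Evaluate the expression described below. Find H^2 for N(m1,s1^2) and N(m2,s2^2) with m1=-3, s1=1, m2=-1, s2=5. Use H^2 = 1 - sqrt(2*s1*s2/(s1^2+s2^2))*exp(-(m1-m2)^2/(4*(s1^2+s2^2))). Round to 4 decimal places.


Squared Hellinger distance for Gaussians:
H^2 = 1 - sqrt(2*s1*s2/(s1^2+s2^2)) * exp(-(m1-m2)^2/(4*(s1^2+s2^2))).
s1^2 = 1, s2^2 = 25, s1^2+s2^2 = 26.
sqrt(2*1*5/(26)) = 0.620174.
(m1-m2)^2 = (-2)^2 = 4.
exp(-4/(4*26)) = exp(-0.038462) = 0.962269.
H^2 = 1 - 0.620174*0.962269 = 0.4032

0.4032


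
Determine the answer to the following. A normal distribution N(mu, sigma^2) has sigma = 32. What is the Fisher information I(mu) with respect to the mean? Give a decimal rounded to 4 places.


The Fisher information for the mean of a normal distribution is I(mu) = 1/sigma^2.
sigma = 32, so sigma^2 = 1024.
I(mu) = 1/1024 = 0.0010

0.0010


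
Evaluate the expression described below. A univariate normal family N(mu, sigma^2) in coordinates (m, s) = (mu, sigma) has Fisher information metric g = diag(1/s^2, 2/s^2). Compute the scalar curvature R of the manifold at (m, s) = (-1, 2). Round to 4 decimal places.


The metric has the form g = (A dm^2 + B ds^2)/s^2 with A = 1, B = 2.
Substitute u = sqrt(A/B)*m: g = B*(du^2 + ds^2)/s^2, i.e. B times the
Poincare upper half-plane metric, which has constant Gaussian curvature -1.
Scaling a 2D metric by a constant c divides the Gaussian curvature by c,
so K = -1/B = -1/(2) = -0.5000 everywhere (the point (m, s) = (-1, 2) is irrelevant:
the curvature is constant).
Scalar curvature in dimension 2: R = 2K = -2/(2) = -1.0000.

-1.0000


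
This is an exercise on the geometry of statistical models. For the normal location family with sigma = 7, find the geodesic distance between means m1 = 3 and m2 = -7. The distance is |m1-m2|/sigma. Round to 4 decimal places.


On the fixed-variance normal subfamily, geodesic distance = |m1-m2|/sigma.
|3 - -7| = 10.
sigma = 7.
d = 10/7 = 1.4286

1.4286


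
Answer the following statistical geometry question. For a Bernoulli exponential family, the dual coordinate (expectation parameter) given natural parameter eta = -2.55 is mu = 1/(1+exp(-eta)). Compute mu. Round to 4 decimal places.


Dual coordinate (expectation parameter) for Bernoulli:
mu = 1/(1+exp(-eta)).
eta = -2.55.
exp(-eta) = exp(2.55) = 12.807104.
mu = 1/(1+12.807104) = 0.0724

0.0724


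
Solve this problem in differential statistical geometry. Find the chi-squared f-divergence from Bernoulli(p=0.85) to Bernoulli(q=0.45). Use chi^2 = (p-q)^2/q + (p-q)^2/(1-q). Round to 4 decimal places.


Chi-squared divergence between Bernoulli distributions:
chi^2 = (p-q)^2/q + (p-q)^2/(1-q).
p = 0.85, q = 0.45, p-q = 0.4.
(p-q)^2 = 0.16.
term1 = 0.16/0.45 = 0.355556.
term2 = 0.16/0.55 = 0.290909.
chi^2 = 0.355556 + 0.290909 = 0.6465

0.6465


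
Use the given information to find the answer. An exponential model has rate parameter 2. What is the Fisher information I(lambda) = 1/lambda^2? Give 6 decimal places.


Fisher information for exponential: I(lambda) = 1/lambda^2.
lambda = 2, lambda^2 = 4.
I = 1/4 = 0.250000

0.250000


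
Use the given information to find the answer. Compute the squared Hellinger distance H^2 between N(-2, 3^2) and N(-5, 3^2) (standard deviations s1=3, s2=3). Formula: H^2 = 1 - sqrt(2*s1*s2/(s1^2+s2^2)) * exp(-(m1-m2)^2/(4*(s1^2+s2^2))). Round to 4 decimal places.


Squared Hellinger distance for Gaussians:
H^2 = 1 - sqrt(2*s1*s2/(s1^2+s2^2)) * exp(-(m1-m2)^2/(4*(s1^2+s2^2))).
s1^2 = 9, s2^2 = 9, s1^2+s2^2 = 18.
sqrt(2*3*3/(18)) = 1.0.
(m1-m2)^2 = (3)^2 = 9.
exp(-9/(4*18)) = exp(-0.125) = 0.882497.
H^2 = 1 - 1.0*0.882497 = 0.1175

0.1175


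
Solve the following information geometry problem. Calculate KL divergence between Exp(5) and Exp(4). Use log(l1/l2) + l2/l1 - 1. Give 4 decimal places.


KL divergence for exponential family:
KL = log(l1/l2) + l2/l1 - 1.
log(5/4) = 0.223144.
4/5 = 0.8.
KL = 0.223144 + 0.8 - 1 = 0.0231

0.0231


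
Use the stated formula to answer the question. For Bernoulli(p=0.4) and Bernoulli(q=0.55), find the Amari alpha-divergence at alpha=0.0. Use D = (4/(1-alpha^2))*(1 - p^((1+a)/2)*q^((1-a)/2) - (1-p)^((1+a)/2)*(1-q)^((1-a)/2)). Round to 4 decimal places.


Amari alpha-divergence:
D = (4/(1-alpha^2))*(1 - p^((1+a)/2)*q^((1-a)/2) - (1-p)^((1+a)/2)*(1-q)^((1-a)/2)).
alpha = 0.0, p = 0.4, q = 0.55.
e1 = (1+alpha)/2 = 0.5, e2 = (1-alpha)/2 = 0.5.
t1 = p^e1 * q^e2 = 0.4^0.5 * 0.55^0.5 = 0.469042.
t2 = (1-p)^e1 * (1-q)^e2 = 0.6^0.5 * 0.45^0.5 = 0.519615.
4/(1-alpha^2) = 4.0.
D = 4.0*(1 - 0.469042 - 0.519615) = 0.0454

0.0454


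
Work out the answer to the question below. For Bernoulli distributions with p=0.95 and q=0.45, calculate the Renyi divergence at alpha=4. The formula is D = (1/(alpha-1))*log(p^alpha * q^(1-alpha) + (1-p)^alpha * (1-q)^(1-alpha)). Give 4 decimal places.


Renyi divergence of order alpha between Bernoulli distributions:
D = (1/(alpha-1))*log(p^alpha * q^(1-alpha) + (1-p)^alpha * (1-q)^(1-alpha)).
alpha = 4, p = 0.95, q = 0.45.
p^alpha * q^(1-alpha) = 0.95^4 * 0.45^-3 = 8.93834.
(1-p)^alpha * (1-q)^(1-alpha) = 0.05^4 * 0.55^-3 = 3.8e-05.
sum = 8.93834 + 3.8e-05 = 8.938378.
D = (1/3)*log(8.938378) = 0.7301

0.7301


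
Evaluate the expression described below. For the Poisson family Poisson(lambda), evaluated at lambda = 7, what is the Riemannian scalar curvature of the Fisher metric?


This family has a single free parameter, so its statistical manifold
is 1-dimensional. The Riemann curvature tensor of any 1-dimensional
Riemannian manifold vanishes identically, so R = 0.

0


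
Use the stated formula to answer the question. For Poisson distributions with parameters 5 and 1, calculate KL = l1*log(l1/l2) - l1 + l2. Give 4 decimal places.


KL divergence for Poisson:
KL = l1*log(l1/l2) - l1 + l2.
l1 = 5, l2 = 1.
log(5/1) = 1.609438.
l1*log(l1/l2) = 5 * 1.609438 = 8.04719.
KL = 8.04719 - 5 + 1 = 4.0472

4.0472


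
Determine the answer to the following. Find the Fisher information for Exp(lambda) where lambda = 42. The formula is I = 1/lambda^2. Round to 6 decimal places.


Fisher information for exponential: I(lambda) = 1/lambda^2.
lambda = 42, lambda^2 = 1764.
I = 1/1764 = 0.000567

0.000567


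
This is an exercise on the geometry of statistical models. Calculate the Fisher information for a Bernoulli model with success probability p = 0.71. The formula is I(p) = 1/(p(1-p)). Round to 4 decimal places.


For Bernoulli(p), Fisher information is I(p) = 1/(p*(1-p)).
p = 0.71, 1-p = 0.29.
p*(1-p) = 0.2059.
I(p) = 1/0.2059 = 4.8567

4.8567


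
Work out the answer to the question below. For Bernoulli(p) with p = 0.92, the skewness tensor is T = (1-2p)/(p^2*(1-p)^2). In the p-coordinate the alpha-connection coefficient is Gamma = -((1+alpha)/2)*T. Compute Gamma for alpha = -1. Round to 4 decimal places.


Skewness (Amari-Chentsov) tensor: T = (1-2p)/(p^2*(1-p)^2).
p = 0.92, 1-2p = -0.84, p^2 = 0.8464, (1-p)^2 = 0.0064.
T = -0.84/(0.8464 * 0.0064) = -155.068526.
In the p-coordinate, Gamma^(alpha) = Gamma^(0) - (alpha/2)*T with Gamma^(0) = (1/2)*g'(p) = -T/2,
so Gamma^(alpha) = -((1+alpha)/2)*T.
alpha = -1, -(1+alpha)/2 = 0.0.
Gamma = 0.0 * -155.068526 = 0.0000

0.0000


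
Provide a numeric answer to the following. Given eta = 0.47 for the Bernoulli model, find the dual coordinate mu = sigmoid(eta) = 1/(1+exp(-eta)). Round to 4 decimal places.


Dual coordinate (expectation parameter) for Bernoulli:
mu = 1/(1+exp(-eta)).
eta = 0.47.
exp(-eta) = exp(-0.47) = 0.625002.
mu = 1/(1+0.625002) = 0.6154

0.6154


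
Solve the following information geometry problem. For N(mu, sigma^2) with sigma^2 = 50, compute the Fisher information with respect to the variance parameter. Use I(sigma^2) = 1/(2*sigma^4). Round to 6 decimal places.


Fisher information for variance: I(sigma^2) = 1/(2*sigma^4).
sigma^2 = 50, so sigma^4 = 2500.
I = 1/(2*2500) = 1/5000 = 0.000200

0.000200


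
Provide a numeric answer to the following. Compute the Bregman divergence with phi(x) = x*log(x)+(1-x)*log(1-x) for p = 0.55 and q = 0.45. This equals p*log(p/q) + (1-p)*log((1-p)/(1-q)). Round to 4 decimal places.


Bregman divergence with negative entropy generator:
D = p*log(p/q) + (1-p)*log((1-p)/(1-q)).
p = 0.55, q = 0.45.
p*log(p/q) = 0.55*log(0.55/0.45) = 0.110369.
(1-p)*log((1-p)/(1-q)) = 0.45*log(0.45/0.55) = -0.090302.
D = 0.110369 + -0.090302 = 0.0201

0.0201


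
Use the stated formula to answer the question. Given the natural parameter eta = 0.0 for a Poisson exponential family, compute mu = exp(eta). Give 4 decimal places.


Expectation parameter for Poisson exponential family:
mu = exp(eta).
eta = 0.0.
mu = exp(0.0) = 1.0000

1.0000


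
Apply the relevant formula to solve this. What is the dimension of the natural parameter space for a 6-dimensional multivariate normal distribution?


Exponential family dimension calculation:
For 6-dim MVN: mean has 6 params, covariance has 6*7/2 = 21 unique entries.
Total dim = 6 + 21 = 27.

27
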